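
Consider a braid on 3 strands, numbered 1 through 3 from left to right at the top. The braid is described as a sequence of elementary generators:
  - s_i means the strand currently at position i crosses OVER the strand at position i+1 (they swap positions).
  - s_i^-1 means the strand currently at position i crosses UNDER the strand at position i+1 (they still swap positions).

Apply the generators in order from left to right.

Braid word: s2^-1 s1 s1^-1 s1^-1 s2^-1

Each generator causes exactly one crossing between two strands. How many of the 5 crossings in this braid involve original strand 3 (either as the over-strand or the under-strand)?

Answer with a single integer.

Answer: 4

Derivation:
Gen 1: crossing 2x3. Involves strand 3? yes. Count so far: 1
Gen 2: crossing 1x3. Involves strand 3? yes. Count so far: 2
Gen 3: crossing 3x1. Involves strand 3? yes. Count so far: 3
Gen 4: crossing 1x3. Involves strand 3? yes. Count so far: 4
Gen 5: crossing 1x2. Involves strand 3? no. Count so far: 4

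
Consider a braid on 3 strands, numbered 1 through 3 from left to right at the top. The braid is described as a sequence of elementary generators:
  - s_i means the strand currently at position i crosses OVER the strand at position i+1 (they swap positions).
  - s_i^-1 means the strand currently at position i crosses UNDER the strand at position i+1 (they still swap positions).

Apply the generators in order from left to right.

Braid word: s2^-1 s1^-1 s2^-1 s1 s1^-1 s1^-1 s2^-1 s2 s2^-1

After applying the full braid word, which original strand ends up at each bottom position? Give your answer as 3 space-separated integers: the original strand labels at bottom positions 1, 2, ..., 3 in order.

Answer: 2 1 3

Derivation:
Gen 1 (s2^-1): strand 2 crosses under strand 3. Perm now: [1 3 2]
Gen 2 (s1^-1): strand 1 crosses under strand 3. Perm now: [3 1 2]
Gen 3 (s2^-1): strand 1 crosses under strand 2. Perm now: [3 2 1]
Gen 4 (s1): strand 3 crosses over strand 2. Perm now: [2 3 1]
Gen 5 (s1^-1): strand 2 crosses under strand 3. Perm now: [3 2 1]
Gen 6 (s1^-1): strand 3 crosses under strand 2. Perm now: [2 3 1]
Gen 7 (s2^-1): strand 3 crosses under strand 1. Perm now: [2 1 3]
Gen 8 (s2): strand 1 crosses over strand 3. Perm now: [2 3 1]
Gen 9 (s2^-1): strand 3 crosses under strand 1. Perm now: [2 1 3]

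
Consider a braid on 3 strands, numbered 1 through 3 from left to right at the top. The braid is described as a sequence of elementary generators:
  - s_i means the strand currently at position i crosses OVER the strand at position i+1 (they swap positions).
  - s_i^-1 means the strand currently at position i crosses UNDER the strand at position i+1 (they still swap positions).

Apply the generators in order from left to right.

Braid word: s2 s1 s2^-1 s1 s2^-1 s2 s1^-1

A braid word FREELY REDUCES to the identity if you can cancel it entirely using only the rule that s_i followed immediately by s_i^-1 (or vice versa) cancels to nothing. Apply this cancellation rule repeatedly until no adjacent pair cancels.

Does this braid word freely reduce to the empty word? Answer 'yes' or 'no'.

Answer: no

Derivation:
Gen 1 (s2): push. Stack: [s2]
Gen 2 (s1): push. Stack: [s2 s1]
Gen 3 (s2^-1): push. Stack: [s2 s1 s2^-1]
Gen 4 (s1): push. Stack: [s2 s1 s2^-1 s1]
Gen 5 (s2^-1): push. Stack: [s2 s1 s2^-1 s1 s2^-1]
Gen 6 (s2): cancels prior s2^-1. Stack: [s2 s1 s2^-1 s1]
Gen 7 (s1^-1): cancels prior s1. Stack: [s2 s1 s2^-1]
Reduced word: s2 s1 s2^-1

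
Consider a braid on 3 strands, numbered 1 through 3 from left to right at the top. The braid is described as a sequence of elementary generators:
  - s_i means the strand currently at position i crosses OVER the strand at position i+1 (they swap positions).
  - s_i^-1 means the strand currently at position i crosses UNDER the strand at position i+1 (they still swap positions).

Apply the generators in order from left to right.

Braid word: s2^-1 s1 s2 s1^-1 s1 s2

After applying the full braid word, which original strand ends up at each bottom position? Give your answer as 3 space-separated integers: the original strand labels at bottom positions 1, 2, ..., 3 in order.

Gen 1 (s2^-1): strand 2 crosses under strand 3. Perm now: [1 3 2]
Gen 2 (s1): strand 1 crosses over strand 3. Perm now: [3 1 2]
Gen 3 (s2): strand 1 crosses over strand 2. Perm now: [3 2 1]
Gen 4 (s1^-1): strand 3 crosses under strand 2. Perm now: [2 3 1]
Gen 5 (s1): strand 2 crosses over strand 3. Perm now: [3 2 1]
Gen 6 (s2): strand 2 crosses over strand 1. Perm now: [3 1 2]

Answer: 3 1 2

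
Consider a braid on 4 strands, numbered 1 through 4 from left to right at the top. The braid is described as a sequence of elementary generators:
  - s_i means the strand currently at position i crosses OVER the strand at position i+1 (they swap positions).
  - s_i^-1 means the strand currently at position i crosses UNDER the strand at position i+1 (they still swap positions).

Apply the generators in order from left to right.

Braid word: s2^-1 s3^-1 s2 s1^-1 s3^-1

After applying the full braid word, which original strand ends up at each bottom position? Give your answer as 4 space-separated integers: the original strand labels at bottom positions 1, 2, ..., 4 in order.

Gen 1 (s2^-1): strand 2 crosses under strand 3. Perm now: [1 3 2 4]
Gen 2 (s3^-1): strand 2 crosses under strand 4. Perm now: [1 3 4 2]
Gen 3 (s2): strand 3 crosses over strand 4. Perm now: [1 4 3 2]
Gen 4 (s1^-1): strand 1 crosses under strand 4. Perm now: [4 1 3 2]
Gen 5 (s3^-1): strand 3 crosses under strand 2. Perm now: [4 1 2 3]

Answer: 4 1 2 3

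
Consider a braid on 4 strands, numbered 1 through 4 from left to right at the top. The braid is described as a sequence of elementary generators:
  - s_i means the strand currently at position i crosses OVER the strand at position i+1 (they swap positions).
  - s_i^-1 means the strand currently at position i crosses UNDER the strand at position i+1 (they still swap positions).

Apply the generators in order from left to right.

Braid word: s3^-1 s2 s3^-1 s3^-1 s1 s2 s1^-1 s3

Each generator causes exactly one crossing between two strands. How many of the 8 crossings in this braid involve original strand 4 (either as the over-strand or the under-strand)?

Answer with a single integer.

Answer: 4

Derivation:
Gen 1: crossing 3x4. Involves strand 4? yes. Count so far: 1
Gen 2: crossing 2x4. Involves strand 4? yes. Count so far: 2
Gen 3: crossing 2x3. Involves strand 4? no. Count so far: 2
Gen 4: crossing 3x2. Involves strand 4? no. Count so far: 2
Gen 5: crossing 1x4. Involves strand 4? yes. Count so far: 3
Gen 6: crossing 1x2. Involves strand 4? no. Count so far: 3
Gen 7: crossing 4x2. Involves strand 4? yes. Count so far: 4
Gen 8: crossing 1x3. Involves strand 4? no. Count so far: 4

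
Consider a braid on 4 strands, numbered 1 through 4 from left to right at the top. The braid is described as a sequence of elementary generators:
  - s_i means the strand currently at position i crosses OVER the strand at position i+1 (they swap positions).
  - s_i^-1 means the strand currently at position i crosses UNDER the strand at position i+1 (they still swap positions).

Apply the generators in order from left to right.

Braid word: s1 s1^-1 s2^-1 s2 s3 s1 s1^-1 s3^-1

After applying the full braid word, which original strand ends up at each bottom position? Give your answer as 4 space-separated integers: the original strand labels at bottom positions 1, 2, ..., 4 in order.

Answer: 1 2 3 4

Derivation:
Gen 1 (s1): strand 1 crosses over strand 2. Perm now: [2 1 3 4]
Gen 2 (s1^-1): strand 2 crosses under strand 1. Perm now: [1 2 3 4]
Gen 3 (s2^-1): strand 2 crosses under strand 3. Perm now: [1 3 2 4]
Gen 4 (s2): strand 3 crosses over strand 2. Perm now: [1 2 3 4]
Gen 5 (s3): strand 3 crosses over strand 4. Perm now: [1 2 4 3]
Gen 6 (s1): strand 1 crosses over strand 2. Perm now: [2 1 4 3]
Gen 7 (s1^-1): strand 2 crosses under strand 1. Perm now: [1 2 4 3]
Gen 8 (s3^-1): strand 4 crosses under strand 3. Perm now: [1 2 3 4]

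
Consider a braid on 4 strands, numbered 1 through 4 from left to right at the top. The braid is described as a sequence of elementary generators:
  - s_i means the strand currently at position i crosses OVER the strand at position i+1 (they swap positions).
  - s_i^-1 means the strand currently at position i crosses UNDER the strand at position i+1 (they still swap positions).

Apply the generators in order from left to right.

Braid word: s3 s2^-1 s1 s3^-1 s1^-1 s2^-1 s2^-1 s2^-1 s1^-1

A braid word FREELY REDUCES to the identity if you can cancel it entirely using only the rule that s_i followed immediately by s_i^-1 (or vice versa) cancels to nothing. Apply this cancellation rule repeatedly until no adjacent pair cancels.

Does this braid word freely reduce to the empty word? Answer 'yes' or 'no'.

Gen 1 (s3): push. Stack: [s3]
Gen 2 (s2^-1): push. Stack: [s3 s2^-1]
Gen 3 (s1): push. Stack: [s3 s2^-1 s1]
Gen 4 (s3^-1): push. Stack: [s3 s2^-1 s1 s3^-1]
Gen 5 (s1^-1): push. Stack: [s3 s2^-1 s1 s3^-1 s1^-1]
Gen 6 (s2^-1): push. Stack: [s3 s2^-1 s1 s3^-1 s1^-1 s2^-1]
Gen 7 (s2^-1): push. Stack: [s3 s2^-1 s1 s3^-1 s1^-1 s2^-1 s2^-1]
Gen 8 (s2^-1): push. Stack: [s3 s2^-1 s1 s3^-1 s1^-1 s2^-1 s2^-1 s2^-1]
Gen 9 (s1^-1): push. Stack: [s3 s2^-1 s1 s3^-1 s1^-1 s2^-1 s2^-1 s2^-1 s1^-1]
Reduced word: s3 s2^-1 s1 s3^-1 s1^-1 s2^-1 s2^-1 s2^-1 s1^-1

Answer: no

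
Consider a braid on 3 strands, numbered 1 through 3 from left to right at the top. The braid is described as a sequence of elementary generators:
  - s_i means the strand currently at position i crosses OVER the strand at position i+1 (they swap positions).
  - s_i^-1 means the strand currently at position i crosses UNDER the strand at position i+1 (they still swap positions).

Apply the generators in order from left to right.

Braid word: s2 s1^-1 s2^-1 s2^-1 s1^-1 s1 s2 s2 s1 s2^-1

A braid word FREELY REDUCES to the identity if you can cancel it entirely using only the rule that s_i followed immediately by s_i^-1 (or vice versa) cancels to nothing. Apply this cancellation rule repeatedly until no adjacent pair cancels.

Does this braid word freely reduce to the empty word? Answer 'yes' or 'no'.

Gen 1 (s2): push. Stack: [s2]
Gen 2 (s1^-1): push. Stack: [s2 s1^-1]
Gen 3 (s2^-1): push. Stack: [s2 s1^-1 s2^-1]
Gen 4 (s2^-1): push. Stack: [s2 s1^-1 s2^-1 s2^-1]
Gen 5 (s1^-1): push. Stack: [s2 s1^-1 s2^-1 s2^-1 s1^-1]
Gen 6 (s1): cancels prior s1^-1. Stack: [s2 s1^-1 s2^-1 s2^-1]
Gen 7 (s2): cancels prior s2^-1. Stack: [s2 s1^-1 s2^-1]
Gen 8 (s2): cancels prior s2^-1. Stack: [s2 s1^-1]
Gen 9 (s1): cancels prior s1^-1. Stack: [s2]
Gen 10 (s2^-1): cancels prior s2. Stack: []
Reduced word: (empty)

Answer: yes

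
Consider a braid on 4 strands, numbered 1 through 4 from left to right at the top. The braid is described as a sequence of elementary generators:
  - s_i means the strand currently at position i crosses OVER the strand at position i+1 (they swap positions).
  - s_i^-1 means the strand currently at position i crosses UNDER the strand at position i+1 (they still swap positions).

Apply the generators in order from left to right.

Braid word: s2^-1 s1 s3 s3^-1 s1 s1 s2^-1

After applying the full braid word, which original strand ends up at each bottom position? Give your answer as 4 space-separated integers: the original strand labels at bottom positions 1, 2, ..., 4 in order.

Gen 1 (s2^-1): strand 2 crosses under strand 3. Perm now: [1 3 2 4]
Gen 2 (s1): strand 1 crosses over strand 3. Perm now: [3 1 2 4]
Gen 3 (s3): strand 2 crosses over strand 4. Perm now: [3 1 4 2]
Gen 4 (s3^-1): strand 4 crosses under strand 2. Perm now: [3 1 2 4]
Gen 5 (s1): strand 3 crosses over strand 1. Perm now: [1 3 2 4]
Gen 6 (s1): strand 1 crosses over strand 3. Perm now: [3 1 2 4]
Gen 7 (s2^-1): strand 1 crosses under strand 2. Perm now: [3 2 1 4]

Answer: 3 2 1 4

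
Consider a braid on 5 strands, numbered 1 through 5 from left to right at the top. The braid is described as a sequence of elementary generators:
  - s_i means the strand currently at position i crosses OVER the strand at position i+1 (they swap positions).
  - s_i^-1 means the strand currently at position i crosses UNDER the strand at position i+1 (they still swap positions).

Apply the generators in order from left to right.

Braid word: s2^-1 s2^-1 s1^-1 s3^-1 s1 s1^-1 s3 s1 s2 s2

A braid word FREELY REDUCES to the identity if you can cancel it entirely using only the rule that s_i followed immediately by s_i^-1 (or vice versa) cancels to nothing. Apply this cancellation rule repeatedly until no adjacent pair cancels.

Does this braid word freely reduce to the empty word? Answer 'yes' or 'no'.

Gen 1 (s2^-1): push. Stack: [s2^-1]
Gen 2 (s2^-1): push. Stack: [s2^-1 s2^-1]
Gen 3 (s1^-1): push. Stack: [s2^-1 s2^-1 s1^-1]
Gen 4 (s3^-1): push. Stack: [s2^-1 s2^-1 s1^-1 s3^-1]
Gen 5 (s1): push. Stack: [s2^-1 s2^-1 s1^-1 s3^-1 s1]
Gen 6 (s1^-1): cancels prior s1. Stack: [s2^-1 s2^-1 s1^-1 s3^-1]
Gen 7 (s3): cancels prior s3^-1. Stack: [s2^-1 s2^-1 s1^-1]
Gen 8 (s1): cancels prior s1^-1. Stack: [s2^-1 s2^-1]
Gen 9 (s2): cancels prior s2^-1. Stack: [s2^-1]
Gen 10 (s2): cancels prior s2^-1. Stack: []
Reduced word: (empty)

Answer: yes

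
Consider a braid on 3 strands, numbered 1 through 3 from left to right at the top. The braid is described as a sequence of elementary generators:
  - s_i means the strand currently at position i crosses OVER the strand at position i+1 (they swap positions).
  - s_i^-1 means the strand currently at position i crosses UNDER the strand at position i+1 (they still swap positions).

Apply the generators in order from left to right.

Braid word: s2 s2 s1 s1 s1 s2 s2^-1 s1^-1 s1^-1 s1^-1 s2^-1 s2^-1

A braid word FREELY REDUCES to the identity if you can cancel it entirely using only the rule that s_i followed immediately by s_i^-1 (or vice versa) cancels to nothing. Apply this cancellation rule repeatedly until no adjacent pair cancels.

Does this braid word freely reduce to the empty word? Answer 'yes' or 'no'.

Answer: yes

Derivation:
Gen 1 (s2): push. Stack: [s2]
Gen 2 (s2): push. Stack: [s2 s2]
Gen 3 (s1): push. Stack: [s2 s2 s1]
Gen 4 (s1): push. Stack: [s2 s2 s1 s1]
Gen 5 (s1): push. Stack: [s2 s2 s1 s1 s1]
Gen 6 (s2): push. Stack: [s2 s2 s1 s1 s1 s2]
Gen 7 (s2^-1): cancels prior s2. Stack: [s2 s2 s1 s1 s1]
Gen 8 (s1^-1): cancels prior s1. Stack: [s2 s2 s1 s1]
Gen 9 (s1^-1): cancels prior s1. Stack: [s2 s2 s1]
Gen 10 (s1^-1): cancels prior s1. Stack: [s2 s2]
Gen 11 (s2^-1): cancels prior s2. Stack: [s2]
Gen 12 (s2^-1): cancels prior s2. Stack: []
Reduced word: (empty)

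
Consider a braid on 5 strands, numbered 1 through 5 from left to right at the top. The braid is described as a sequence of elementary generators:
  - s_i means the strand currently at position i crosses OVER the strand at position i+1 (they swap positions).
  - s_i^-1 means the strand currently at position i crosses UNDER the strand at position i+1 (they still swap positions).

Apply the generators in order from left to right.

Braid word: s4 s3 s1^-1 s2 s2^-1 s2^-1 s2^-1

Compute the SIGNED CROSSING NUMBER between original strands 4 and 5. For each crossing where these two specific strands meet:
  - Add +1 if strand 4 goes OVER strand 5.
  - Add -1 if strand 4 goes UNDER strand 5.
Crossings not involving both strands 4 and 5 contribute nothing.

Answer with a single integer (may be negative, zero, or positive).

Answer: 1

Derivation:
Gen 1: 4 over 5. Both 4&5? yes. Contrib: +1. Sum: 1
Gen 2: crossing 3x5. Both 4&5? no. Sum: 1
Gen 3: crossing 1x2. Both 4&5? no. Sum: 1
Gen 4: crossing 1x5. Both 4&5? no. Sum: 1
Gen 5: crossing 5x1. Both 4&5? no. Sum: 1
Gen 6: crossing 1x5. Both 4&5? no. Sum: 1
Gen 7: crossing 5x1. Both 4&5? no. Sum: 1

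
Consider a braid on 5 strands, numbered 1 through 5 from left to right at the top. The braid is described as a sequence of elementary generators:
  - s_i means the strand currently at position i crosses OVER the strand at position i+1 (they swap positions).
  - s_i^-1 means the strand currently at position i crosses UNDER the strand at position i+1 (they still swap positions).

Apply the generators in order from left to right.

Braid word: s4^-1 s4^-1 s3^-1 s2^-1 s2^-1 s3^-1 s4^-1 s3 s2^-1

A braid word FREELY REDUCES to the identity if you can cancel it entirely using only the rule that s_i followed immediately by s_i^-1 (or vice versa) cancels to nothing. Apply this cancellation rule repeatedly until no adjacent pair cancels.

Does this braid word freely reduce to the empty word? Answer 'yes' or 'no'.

Gen 1 (s4^-1): push. Stack: [s4^-1]
Gen 2 (s4^-1): push. Stack: [s4^-1 s4^-1]
Gen 3 (s3^-1): push. Stack: [s4^-1 s4^-1 s3^-1]
Gen 4 (s2^-1): push. Stack: [s4^-1 s4^-1 s3^-1 s2^-1]
Gen 5 (s2^-1): push. Stack: [s4^-1 s4^-1 s3^-1 s2^-1 s2^-1]
Gen 6 (s3^-1): push. Stack: [s4^-1 s4^-1 s3^-1 s2^-1 s2^-1 s3^-1]
Gen 7 (s4^-1): push. Stack: [s4^-1 s4^-1 s3^-1 s2^-1 s2^-1 s3^-1 s4^-1]
Gen 8 (s3): push. Stack: [s4^-1 s4^-1 s3^-1 s2^-1 s2^-1 s3^-1 s4^-1 s3]
Gen 9 (s2^-1): push. Stack: [s4^-1 s4^-1 s3^-1 s2^-1 s2^-1 s3^-1 s4^-1 s3 s2^-1]
Reduced word: s4^-1 s4^-1 s3^-1 s2^-1 s2^-1 s3^-1 s4^-1 s3 s2^-1

Answer: no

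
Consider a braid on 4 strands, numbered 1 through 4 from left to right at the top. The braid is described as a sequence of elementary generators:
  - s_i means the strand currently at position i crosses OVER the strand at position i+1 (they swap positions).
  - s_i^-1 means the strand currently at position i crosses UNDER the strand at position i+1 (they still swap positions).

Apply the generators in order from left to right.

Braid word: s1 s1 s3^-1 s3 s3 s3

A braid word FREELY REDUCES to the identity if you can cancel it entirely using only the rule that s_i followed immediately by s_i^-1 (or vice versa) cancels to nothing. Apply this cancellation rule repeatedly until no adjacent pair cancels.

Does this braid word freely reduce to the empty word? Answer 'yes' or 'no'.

Answer: no

Derivation:
Gen 1 (s1): push. Stack: [s1]
Gen 2 (s1): push. Stack: [s1 s1]
Gen 3 (s3^-1): push. Stack: [s1 s1 s3^-1]
Gen 4 (s3): cancels prior s3^-1. Stack: [s1 s1]
Gen 5 (s3): push. Stack: [s1 s1 s3]
Gen 6 (s3): push. Stack: [s1 s1 s3 s3]
Reduced word: s1 s1 s3 s3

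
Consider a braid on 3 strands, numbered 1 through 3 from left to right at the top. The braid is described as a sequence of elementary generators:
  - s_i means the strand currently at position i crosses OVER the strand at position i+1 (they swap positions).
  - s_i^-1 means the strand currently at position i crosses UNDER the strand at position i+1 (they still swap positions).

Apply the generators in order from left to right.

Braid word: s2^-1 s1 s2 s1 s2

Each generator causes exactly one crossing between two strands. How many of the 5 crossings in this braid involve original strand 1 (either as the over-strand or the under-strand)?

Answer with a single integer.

Gen 1: crossing 2x3. Involves strand 1? no. Count so far: 0
Gen 2: crossing 1x3. Involves strand 1? yes. Count so far: 1
Gen 3: crossing 1x2. Involves strand 1? yes. Count so far: 2
Gen 4: crossing 3x2. Involves strand 1? no. Count so far: 2
Gen 5: crossing 3x1. Involves strand 1? yes. Count so far: 3

Answer: 3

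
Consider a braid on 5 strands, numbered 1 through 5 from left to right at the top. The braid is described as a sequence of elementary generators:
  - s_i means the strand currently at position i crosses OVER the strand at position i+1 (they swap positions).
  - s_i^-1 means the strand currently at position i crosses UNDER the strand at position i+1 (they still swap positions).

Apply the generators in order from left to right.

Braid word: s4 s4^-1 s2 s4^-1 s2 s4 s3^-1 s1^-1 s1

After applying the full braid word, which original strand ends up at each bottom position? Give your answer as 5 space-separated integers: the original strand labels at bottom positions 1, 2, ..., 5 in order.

Gen 1 (s4): strand 4 crosses over strand 5. Perm now: [1 2 3 5 4]
Gen 2 (s4^-1): strand 5 crosses under strand 4. Perm now: [1 2 3 4 5]
Gen 3 (s2): strand 2 crosses over strand 3. Perm now: [1 3 2 4 5]
Gen 4 (s4^-1): strand 4 crosses under strand 5. Perm now: [1 3 2 5 4]
Gen 5 (s2): strand 3 crosses over strand 2. Perm now: [1 2 3 5 4]
Gen 6 (s4): strand 5 crosses over strand 4. Perm now: [1 2 3 4 5]
Gen 7 (s3^-1): strand 3 crosses under strand 4. Perm now: [1 2 4 3 5]
Gen 8 (s1^-1): strand 1 crosses under strand 2. Perm now: [2 1 4 3 5]
Gen 9 (s1): strand 2 crosses over strand 1. Perm now: [1 2 4 3 5]

Answer: 1 2 4 3 5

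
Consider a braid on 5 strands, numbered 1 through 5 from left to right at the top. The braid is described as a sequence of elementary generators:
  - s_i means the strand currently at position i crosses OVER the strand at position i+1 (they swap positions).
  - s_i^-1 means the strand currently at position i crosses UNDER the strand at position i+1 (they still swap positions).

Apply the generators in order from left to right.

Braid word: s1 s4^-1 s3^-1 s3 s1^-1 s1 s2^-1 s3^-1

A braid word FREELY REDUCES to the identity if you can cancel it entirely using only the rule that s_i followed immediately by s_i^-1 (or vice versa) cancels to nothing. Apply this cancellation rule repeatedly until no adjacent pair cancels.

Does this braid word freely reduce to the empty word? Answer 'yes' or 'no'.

Gen 1 (s1): push. Stack: [s1]
Gen 2 (s4^-1): push. Stack: [s1 s4^-1]
Gen 3 (s3^-1): push. Stack: [s1 s4^-1 s3^-1]
Gen 4 (s3): cancels prior s3^-1. Stack: [s1 s4^-1]
Gen 5 (s1^-1): push. Stack: [s1 s4^-1 s1^-1]
Gen 6 (s1): cancels prior s1^-1. Stack: [s1 s4^-1]
Gen 7 (s2^-1): push. Stack: [s1 s4^-1 s2^-1]
Gen 8 (s3^-1): push. Stack: [s1 s4^-1 s2^-1 s3^-1]
Reduced word: s1 s4^-1 s2^-1 s3^-1

Answer: no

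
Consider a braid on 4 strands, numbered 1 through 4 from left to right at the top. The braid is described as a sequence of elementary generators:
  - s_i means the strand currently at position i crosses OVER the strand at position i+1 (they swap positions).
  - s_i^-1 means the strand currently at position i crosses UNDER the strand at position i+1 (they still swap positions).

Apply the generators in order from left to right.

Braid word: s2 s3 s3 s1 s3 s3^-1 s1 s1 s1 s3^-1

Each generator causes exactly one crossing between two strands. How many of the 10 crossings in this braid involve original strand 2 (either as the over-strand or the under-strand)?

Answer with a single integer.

Gen 1: crossing 2x3. Involves strand 2? yes. Count so far: 1
Gen 2: crossing 2x4. Involves strand 2? yes. Count so far: 2
Gen 3: crossing 4x2. Involves strand 2? yes. Count so far: 3
Gen 4: crossing 1x3. Involves strand 2? no. Count so far: 3
Gen 5: crossing 2x4. Involves strand 2? yes. Count so far: 4
Gen 6: crossing 4x2. Involves strand 2? yes. Count so far: 5
Gen 7: crossing 3x1. Involves strand 2? no. Count so far: 5
Gen 8: crossing 1x3. Involves strand 2? no. Count so far: 5
Gen 9: crossing 3x1. Involves strand 2? no. Count so far: 5
Gen 10: crossing 2x4. Involves strand 2? yes. Count so far: 6

Answer: 6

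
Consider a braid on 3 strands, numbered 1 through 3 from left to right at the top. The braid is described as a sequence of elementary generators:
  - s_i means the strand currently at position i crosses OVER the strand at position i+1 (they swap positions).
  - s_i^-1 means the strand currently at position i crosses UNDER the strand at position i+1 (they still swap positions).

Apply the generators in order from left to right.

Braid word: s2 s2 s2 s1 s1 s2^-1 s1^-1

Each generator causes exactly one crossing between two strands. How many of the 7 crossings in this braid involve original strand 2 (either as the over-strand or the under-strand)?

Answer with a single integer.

Gen 1: crossing 2x3. Involves strand 2? yes. Count so far: 1
Gen 2: crossing 3x2. Involves strand 2? yes. Count so far: 2
Gen 3: crossing 2x3. Involves strand 2? yes. Count so far: 3
Gen 4: crossing 1x3. Involves strand 2? no. Count so far: 3
Gen 5: crossing 3x1. Involves strand 2? no. Count so far: 3
Gen 6: crossing 3x2. Involves strand 2? yes. Count so far: 4
Gen 7: crossing 1x2. Involves strand 2? yes. Count so far: 5

Answer: 5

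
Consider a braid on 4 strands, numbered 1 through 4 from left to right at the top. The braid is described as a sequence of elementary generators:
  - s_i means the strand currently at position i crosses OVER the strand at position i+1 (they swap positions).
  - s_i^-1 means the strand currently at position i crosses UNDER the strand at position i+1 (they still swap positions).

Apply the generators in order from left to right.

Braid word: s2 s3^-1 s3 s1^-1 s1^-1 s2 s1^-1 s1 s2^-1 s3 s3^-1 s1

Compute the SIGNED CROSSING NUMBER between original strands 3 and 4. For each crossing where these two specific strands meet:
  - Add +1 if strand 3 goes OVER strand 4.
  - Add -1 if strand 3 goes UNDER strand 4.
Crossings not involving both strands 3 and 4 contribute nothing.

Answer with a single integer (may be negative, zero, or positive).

Gen 1: crossing 2x3. Both 3&4? no. Sum: 0
Gen 2: crossing 2x4. Both 3&4? no. Sum: 0
Gen 3: crossing 4x2. Both 3&4? no. Sum: 0
Gen 4: crossing 1x3. Both 3&4? no. Sum: 0
Gen 5: crossing 3x1. Both 3&4? no. Sum: 0
Gen 6: crossing 3x2. Both 3&4? no. Sum: 0
Gen 7: crossing 1x2. Both 3&4? no. Sum: 0
Gen 8: crossing 2x1. Both 3&4? no. Sum: 0
Gen 9: crossing 2x3. Both 3&4? no. Sum: 0
Gen 10: crossing 2x4. Both 3&4? no. Sum: 0
Gen 11: crossing 4x2. Both 3&4? no. Sum: 0
Gen 12: crossing 1x3. Both 3&4? no. Sum: 0

Answer: 0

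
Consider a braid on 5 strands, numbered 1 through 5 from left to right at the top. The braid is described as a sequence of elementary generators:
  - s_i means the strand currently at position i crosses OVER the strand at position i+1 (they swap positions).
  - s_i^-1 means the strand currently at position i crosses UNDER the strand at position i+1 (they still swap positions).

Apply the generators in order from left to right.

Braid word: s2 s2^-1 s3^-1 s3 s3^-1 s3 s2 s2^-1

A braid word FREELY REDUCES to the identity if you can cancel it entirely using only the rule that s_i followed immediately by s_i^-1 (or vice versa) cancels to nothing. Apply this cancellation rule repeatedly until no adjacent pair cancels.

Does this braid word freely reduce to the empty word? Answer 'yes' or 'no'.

Gen 1 (s2): push. Stack: [s2]
Gen 2 (s2^-1): cancels prior s2. Stack: []
Gen 3 (s3^-1): push. Stack: [s3^-1]
Gen 4 (s3): cancels prior s3^-1. Stack: []
Gen 5 (s3^-1): push. Stack: [s3^-1]
Gen 6 (s3): cancels prior s3^-1. Stack: []
Gen 7 (s2): push. Stack: [s2]
Gen 8 (s2^-1): cancels prior s2. Stack: []
Reduced word: (empty)

Answer: yes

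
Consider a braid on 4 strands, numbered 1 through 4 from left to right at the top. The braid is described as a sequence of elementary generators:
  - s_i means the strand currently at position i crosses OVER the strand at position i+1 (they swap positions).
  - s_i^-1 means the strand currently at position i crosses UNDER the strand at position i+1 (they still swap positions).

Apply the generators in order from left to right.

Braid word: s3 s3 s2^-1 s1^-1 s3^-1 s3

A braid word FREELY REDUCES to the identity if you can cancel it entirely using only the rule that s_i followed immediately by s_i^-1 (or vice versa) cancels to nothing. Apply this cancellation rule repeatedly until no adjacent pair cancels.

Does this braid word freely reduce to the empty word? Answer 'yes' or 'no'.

Gen 1 (s3): push. Stack: [s3]
Gen 2 (s3): push. Stack: [s3 s3]
Gen 3 (s2^-1): push. Stack: [s3 s3 s2^-1]
Gen 4 (s1^-1): push. Stack: [s3 s3 s2^-1 s1^-1]
Gen 5 (s3^-1): push. Stack: [s3 s3 s2^-1 s1^-1 s3^-1]
Gen 6 (s3): cancels prior s3^-1. Stack: [s3 s3 s2^-1 s1^-1]
Reduced word: s3 s3 s2^-1 s1^-1

Answer: no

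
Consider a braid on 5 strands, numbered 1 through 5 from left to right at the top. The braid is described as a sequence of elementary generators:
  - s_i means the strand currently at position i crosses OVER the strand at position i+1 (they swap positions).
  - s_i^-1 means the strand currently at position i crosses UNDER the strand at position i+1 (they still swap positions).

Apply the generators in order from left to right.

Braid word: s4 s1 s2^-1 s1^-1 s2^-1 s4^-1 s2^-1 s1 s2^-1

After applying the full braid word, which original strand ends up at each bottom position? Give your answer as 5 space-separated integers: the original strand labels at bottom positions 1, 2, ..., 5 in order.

Answer: 2 1 3 4 5

Derivation:
Gen 1 (s4): strand 4 crosses over strand 5. Perm now: [1 2 3 5 4]
Gen 2 (s1): strand 1 crosses over strand 2. Perm now: [2 1 3 5 4]
Gen 3 (s2^-1): strand 1 crosses under strand 3. Perm now: [2 3 1 5 4]
Gen 4 (s1^-1): strand 2 crosses under strand 3. Perm now: [3 2 1 5 4]
Gen 5 (s2^-1): strand 2 crosses under strand 1. Perm now: [3 1 2 5 4]
Gen 6 (s4^-1): strand 5 crosses under strand 4. Perm now: [3 1 2 4 5]
Gen 7 (s2^-1): strand 1 crosses under strand 2. Perm now: [3 2 1 4 5]
Gen 8 (s1): strand 3 crosses over strand 2. Perm now: [2 3 1 4 5]
Gen 9 (s2^-1): strand 3 crosses under strand 1. Perm now: [2 1 3 4 5]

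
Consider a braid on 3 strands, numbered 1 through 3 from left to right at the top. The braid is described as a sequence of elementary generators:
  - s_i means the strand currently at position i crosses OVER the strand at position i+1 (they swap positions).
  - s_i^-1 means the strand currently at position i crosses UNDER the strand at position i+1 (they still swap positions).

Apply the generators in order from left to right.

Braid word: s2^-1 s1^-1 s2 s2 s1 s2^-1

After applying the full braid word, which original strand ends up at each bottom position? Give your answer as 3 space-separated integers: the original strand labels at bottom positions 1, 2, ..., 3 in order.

Gen 1 (s2^-1): strand 2 crosses under strand 3. Perm now: [1 3 2]
Gen 2 (s1^-1): strand 1 crosses under strand 3. Perm now: [3 1 2]
Gen 3 (s2): strand 1 crosses over strand 2. Perm now: [3 2 1]
Gen 4 (s2): strand 2 crosses over strand 1. Perm now: [3 1 2]
Gen 5 (s1): strand 3 crosses over strand 1. Perm now: [1 3 2]
Gen 6 (s2^-1): strand 3 crosses under strand 2. Perm now: [1 2 3]

Answer: 1 2 3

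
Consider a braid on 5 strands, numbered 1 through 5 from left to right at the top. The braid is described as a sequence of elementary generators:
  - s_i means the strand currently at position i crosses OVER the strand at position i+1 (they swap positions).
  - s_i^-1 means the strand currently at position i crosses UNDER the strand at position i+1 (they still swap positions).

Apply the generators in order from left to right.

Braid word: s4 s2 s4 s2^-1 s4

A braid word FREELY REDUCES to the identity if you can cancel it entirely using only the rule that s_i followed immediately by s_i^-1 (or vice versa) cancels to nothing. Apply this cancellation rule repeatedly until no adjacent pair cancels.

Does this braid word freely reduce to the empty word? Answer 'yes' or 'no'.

Answer: no

Derivation:
Gen 1 (s4): push. Stack: [s4]
Gen 2 (s2): push. Stack: [s4 s2]
Gen 3 (s4): push. Stack: [s4 s2 s4]
Gen 4 (s2^-1): push. Stack: [s4 s2 s4 s2^-1]
Gen 5 (s4): push. Stack: [s4 s2 s4 s2^-1 s4]
Reduced word: s4 s2 s4 s2^-1 s4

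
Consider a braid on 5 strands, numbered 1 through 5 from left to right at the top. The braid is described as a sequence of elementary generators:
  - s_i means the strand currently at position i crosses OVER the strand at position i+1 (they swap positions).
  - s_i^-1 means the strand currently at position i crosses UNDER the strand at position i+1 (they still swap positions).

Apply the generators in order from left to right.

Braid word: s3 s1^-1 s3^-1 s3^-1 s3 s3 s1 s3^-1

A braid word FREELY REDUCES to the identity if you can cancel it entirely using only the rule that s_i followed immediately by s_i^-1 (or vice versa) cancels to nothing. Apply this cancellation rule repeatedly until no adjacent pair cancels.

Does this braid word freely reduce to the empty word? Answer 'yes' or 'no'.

Answer: yes

Derivation:
Gen 1 (s3): push. Stack: [s3]
Gen 2 (s1^-1): push. Stack: [s3 s1^-1]
Gen 3 (s3^-1): push. Stack: [s3 s1^-1 s3^-1]
Gen 4 (s3^-1): push. Stack: [s3 s1^-1 s3^-1 s3^-1]
Gen 5 (s3): cancels prior s3^-1. Stack: [s3 s1^-1 s3^-1]
Gen 6 (s3): cancels prior s3^-1. Stack: [s3 s1^-1]
Gen 7 (s1): cancels prior s1^-1. Stack: [s3]
Gen 8 (s3^-1): cancels prior s3. Stack: []
Reduced word: (empty)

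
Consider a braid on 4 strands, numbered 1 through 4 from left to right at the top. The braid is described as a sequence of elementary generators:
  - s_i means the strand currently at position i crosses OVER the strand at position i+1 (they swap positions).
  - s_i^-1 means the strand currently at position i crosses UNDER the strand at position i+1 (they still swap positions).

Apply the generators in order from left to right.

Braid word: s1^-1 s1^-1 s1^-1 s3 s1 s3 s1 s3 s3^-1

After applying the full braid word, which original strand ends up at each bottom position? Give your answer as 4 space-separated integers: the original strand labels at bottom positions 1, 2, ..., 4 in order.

Answer: 2 1 3 4

Derivation:
Gen 1 (s1^-1): strand 1 crosses under strand 2. Perm now: [2 1 3 4]
Gen 2 (s1^-1): strand 2 crosses under strand 1. Perm now: [1 2 3 4]
Gen 3 (s1^-1): strand 1 crosses under strand 2. Perm now: [2 1 3 4]
Gen 4 (s3): strand 3 crosses over strand 4. Perm now: [2 1 4 3]
Gen 5 (s1): strand 2 crosses over strand 1. Perm now: [1 2 4 3]
Gen 6 (s3): strand 4 crosses over strand 3. Perm now: [1 2 3 4]
Gen 7 (s1): strand 1 crosses over strand 2. Perm now: [2 1 3 4]
Gen 8 (s3): strand 3 crosses over strand 4. Perm now: [2 1 4 3]
Gen 9 (s3^-1): strand 4 crosses under strand 3. Perm now: [2 1 3 4]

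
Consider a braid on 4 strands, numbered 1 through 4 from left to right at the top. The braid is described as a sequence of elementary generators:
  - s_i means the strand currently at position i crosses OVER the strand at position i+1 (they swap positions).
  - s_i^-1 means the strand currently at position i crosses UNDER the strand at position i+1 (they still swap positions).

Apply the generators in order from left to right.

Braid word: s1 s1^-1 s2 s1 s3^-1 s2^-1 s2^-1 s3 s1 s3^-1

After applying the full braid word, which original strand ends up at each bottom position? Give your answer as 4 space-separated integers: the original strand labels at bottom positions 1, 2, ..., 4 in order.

Gen 1 (s1): strand 1 crosses over strand 2. Perm now: [2 1 3 4]
Gen 2 (s1^-1): strand 2 crosses under strand 1. Perm now: [1 2 3 4]
Gen 3 (s2): strand 2 crosses over strand 3. Perm now: [1 3 2 4]
Gen 4 (s1): strand 1 crosses over strand 3. Perm now: [3 1 2 4]
Gen 5 (s3^-1): strand 2 crosses under strand 4. Perm now: [3 1 4 2]
Gen 6 (s2^-1): strand 1 crosses under strand 4. Perm now: [3 4 1 2]
Gen 7 (s2^-1): strand 4 crosses under strand 1. Perm now: [3 1 4 2]
Gen 8 (s3): strand 4 crosses over strand 2. Perm now: [3 1 2 4]
Gen 9 (s1): strand 3 crosses over strand 1. Perm now: [1 3 2 4]
Gen 10 (s3^-1): strand 2 crosses under strand 4. Perm now: [1 3 4 2]

Answer: 1 3 4 2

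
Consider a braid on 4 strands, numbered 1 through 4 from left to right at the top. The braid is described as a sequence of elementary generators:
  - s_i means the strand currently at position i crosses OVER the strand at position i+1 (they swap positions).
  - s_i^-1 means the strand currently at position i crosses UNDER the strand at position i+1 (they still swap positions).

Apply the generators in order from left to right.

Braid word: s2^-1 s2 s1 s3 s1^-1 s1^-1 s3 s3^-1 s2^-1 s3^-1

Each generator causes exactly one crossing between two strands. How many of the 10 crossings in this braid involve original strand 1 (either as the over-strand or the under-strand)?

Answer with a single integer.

Answer: 5

Derivation:
Gen 1: crossing 2x3. Involves strand 1? no. Count so far: 0
Gen 2: crossing 3x2. Involves strand 1? no. Count so far: 0
Gen 3: crossing 1x2. Involves strand 1? yes. Count so far: 1
Gen 4: crossing 3x4. Involves strand 1? no. Count so far: 1
Gen 5: crossing 2x1. Involves strand 1? yes. Count so far: 2
Gen 6: crossing 1x2. Involves strand 1? yes. Count so far: 3
Gen 7: crossing 4x3. Involves strand 1? no. Count so far: 3
Gen 8: crossing 3x4. Involves strand 1? no. Count so far: 3
Gen 9: crossing 1x4. Involves strand 1? yes. Count so far: 4
Gen 10: crossing 1x3. Involves strand 1? yes. Count so far: 5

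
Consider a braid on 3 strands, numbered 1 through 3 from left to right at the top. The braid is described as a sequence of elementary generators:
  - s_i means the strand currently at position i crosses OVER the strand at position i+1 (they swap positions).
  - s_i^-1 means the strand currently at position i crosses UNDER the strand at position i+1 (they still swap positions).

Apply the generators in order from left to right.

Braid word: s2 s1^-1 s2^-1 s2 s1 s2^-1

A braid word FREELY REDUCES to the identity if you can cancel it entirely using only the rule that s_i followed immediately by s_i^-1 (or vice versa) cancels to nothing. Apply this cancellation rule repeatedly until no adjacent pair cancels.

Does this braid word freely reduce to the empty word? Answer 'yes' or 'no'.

Gen 1 (s2): push. Stack: [s2]
Gen 2 (s1^-1): push. Stack: [s2 s1^-1]
Gen 3 (s2^-1): push. Stack: [s2 s1^-1 s2^-1]
Gen 4 (s2): cancels prior s2^-1. Stack: [s2 s1^-1]
Gen 5 (s1): cancels prior s1^-1. Stack: [s2]
Gen 6 (s2^-1): cancels prior s2. Stack: []
Reduced word: (empty)

Answer: yes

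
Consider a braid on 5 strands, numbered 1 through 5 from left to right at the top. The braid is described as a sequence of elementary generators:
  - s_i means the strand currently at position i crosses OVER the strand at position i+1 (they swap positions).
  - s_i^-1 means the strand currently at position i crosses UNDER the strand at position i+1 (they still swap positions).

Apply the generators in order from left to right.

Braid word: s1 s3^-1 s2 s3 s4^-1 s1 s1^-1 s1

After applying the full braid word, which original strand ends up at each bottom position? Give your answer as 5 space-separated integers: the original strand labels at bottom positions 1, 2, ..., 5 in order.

Answer: 4 2 3 5 1

Derivation:
Gen 1 (s1): strand 1 crosses over strand 2. Perm now: [2 1 3 4 5]
Gen 2 (s3^-1): strand 3 crosses under strand 4. Perm now: [2 1 4 3 5]
Gen 3 (s2): strand 1 crosses over strand 4. Perm now: [2 4 1 3 5]
Gen 4 (s3): strand 1 crosses over strand 3. Perm now: [2 4 3 1 5]
Gen 5 (s4^-1): strand 1 crosses under strand 5. Perm now: [2 4 3 5 1]
Gen 6 (s1): strand 2 crosses over strand 4. Perm now: [4 2 3 5 1]
Gen 7 (s1^-1): strand 4 crosses under strand 2. Perm now: [2 4 3 5 1]
Gen 8 (s1): strand 2 crosses over strand 4. Perm now: [4 2 3 5 1]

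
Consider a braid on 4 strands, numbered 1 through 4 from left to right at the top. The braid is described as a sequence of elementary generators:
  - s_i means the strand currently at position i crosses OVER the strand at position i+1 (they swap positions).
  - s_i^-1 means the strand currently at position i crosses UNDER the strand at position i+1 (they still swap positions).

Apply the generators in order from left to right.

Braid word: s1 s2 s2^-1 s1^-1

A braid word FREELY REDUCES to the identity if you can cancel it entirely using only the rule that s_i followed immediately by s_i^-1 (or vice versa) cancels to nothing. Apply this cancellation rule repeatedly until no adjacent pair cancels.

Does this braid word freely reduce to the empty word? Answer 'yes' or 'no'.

Gen 1 (s1): push. Stack: [s1]
Gen 2 (s2): push. Stack: [s1 s2]
Gen 3 (s2^-1): cancels prior s2. Stack: [s1]
Gen 4 (s1^-1): cancels prior s1. Stack: []
Reduced word: (empty)

Answer: yes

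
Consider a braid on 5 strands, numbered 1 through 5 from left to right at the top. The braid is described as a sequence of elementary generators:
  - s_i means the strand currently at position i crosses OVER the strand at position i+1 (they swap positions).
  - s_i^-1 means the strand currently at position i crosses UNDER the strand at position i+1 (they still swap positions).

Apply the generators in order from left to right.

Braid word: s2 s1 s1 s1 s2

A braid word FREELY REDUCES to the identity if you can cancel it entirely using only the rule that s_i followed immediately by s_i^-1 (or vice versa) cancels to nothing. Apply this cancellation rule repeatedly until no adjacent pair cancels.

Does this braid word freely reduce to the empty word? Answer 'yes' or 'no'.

Answer: no

Derivation:
Gen 1 (s2): push. Stack: [s2]
Gen 2 (s1): push. Stack: [s2 s1]
Gen 3 (s1): push. Stack: [s2 s1 s1]
Gen 4 (s1): push. Stack: [s2 s1 s1 s1]
Gen 5 (s2): push. Stack: [s2 s1 s1 s1 s2]
Reduced word: s2 s1 s1 s1 s2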